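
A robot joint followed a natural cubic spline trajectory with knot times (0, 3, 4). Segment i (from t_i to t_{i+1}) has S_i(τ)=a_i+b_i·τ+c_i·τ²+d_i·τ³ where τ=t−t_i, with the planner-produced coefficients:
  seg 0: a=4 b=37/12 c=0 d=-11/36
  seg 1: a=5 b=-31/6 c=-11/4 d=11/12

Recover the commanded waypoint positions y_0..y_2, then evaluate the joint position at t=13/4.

y_0 = S_0(0) = a_0 = 4
y_1 = S_1(0) = a_1 = 5
y_2 = S_1(1) = -2
t_q=13/4 is in segment 1 (τ=1/4); S_1(τ)=909/256

y_0=4 y_1=5 y_2=-2
S(13/4) = 909/256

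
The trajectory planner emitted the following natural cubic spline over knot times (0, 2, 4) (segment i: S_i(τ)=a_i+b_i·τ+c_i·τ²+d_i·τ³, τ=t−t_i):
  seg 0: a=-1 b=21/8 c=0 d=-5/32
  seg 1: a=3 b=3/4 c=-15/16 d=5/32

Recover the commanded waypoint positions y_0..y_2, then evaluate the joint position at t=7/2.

y_0=-1 y_1=3 y_2=2
S(7/2) = 651/256

y_0 = S_0(0) = a_0 = -1
y_1 = S_1(0) = a_1 = 3
y_2 = S_1(2) = 2
t_q=7/2 is in segment 1 (τ=3/2); S_1(τ)=651/256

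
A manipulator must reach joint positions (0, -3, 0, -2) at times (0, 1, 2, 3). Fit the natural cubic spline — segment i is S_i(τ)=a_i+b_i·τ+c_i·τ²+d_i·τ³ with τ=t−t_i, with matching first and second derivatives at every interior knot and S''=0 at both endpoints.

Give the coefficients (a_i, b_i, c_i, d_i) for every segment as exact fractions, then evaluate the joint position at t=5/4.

Δ: Δ0=-3, Δ1=3, Δ2=-2
row 1: diag=4, rhs=36; c'=1/4, d'=9
row 2: denom=4−1·1/4=15/4; d'=(-30−1·9)/(15/4)=-52/5
back: M2=-52/5
back: M1=9−1/4·-52/5=58/5
M: M0=0, M1=58/5, M2=-52/5, M3=0
seg 0: a=0, c=M0/2=0, d=(M1−M0)/(6·1)=29/15, b=Δ0−h0·(2M0+M1)/6=-74/15
seg 1: a=-3, c=M1/2=29/5, d=(M2−M1)/(6·1)=-11/3, b=Δ1−h1·(2M1+M2)/6=13/15
seg 2: a=0, c=M2/2=-26/5, d=(M3−M2)/(6·1)=26/15, b=Δ2−h2·(2M2+M3)/6=22/15
t_q=5/4 → seg 1, τ=1/4; S=-3+13/15·τ+29/5·τ²+-11/3·τ³=-793/320

  seg 0: a=0 b=-74/15 c=0 d=29/15
  seg 1: a=-3 b=13/15 c=29/5 d=-11/3
  seg 2: a=0 b=22/15 c=-26/5 d=26/15
S(5/4) = -793/320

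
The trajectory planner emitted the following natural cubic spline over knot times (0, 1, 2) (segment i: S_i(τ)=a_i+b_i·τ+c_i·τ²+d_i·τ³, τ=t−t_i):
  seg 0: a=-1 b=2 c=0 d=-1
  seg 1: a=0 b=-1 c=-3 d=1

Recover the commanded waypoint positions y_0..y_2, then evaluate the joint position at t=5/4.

y_0 = S_0(0) = a_0 = -1
y_1 = S_1(0) = a_1 = 0
y_2 = S_1(1) = -3
t_q=5/4 is in segment 1 (τ=1/4); S_1(τ)=-27/64

y_0=-1 y_1=0 y_2=-3
S(5/4) = -27/64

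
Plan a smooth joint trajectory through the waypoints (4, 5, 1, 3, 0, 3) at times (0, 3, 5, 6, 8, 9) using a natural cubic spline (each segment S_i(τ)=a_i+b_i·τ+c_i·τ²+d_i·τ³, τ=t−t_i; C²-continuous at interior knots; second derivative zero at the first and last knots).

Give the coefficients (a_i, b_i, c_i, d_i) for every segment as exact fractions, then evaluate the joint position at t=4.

Δ: Δ0=1/3, Δ1=-2, Δ2=2, Δ3=-3/2, Δ4=3
row 1: diag=10, rhs=-14; c'=1/5, d'=-7/5
row 2: denom=6−2·1/5=28/5; d'=(24−2·-7/5)/(28/5)=67/14
row 3: denom=6−1·5/28=163/28; d'=(-21−1·67/14)/(163/28)=-722/163
row 4: denom=6−2·56/163=866/163; d'=(27−2·-722/163)/(866/163)=5845/866
back: M4=5845/866
back: M3=-722/163−56/163·5845/866=-2922/433
back: M2=67/14−5/28·-2922/433=2594/433
back: M1=-7/5−1/5·2594/433=-1125/433
M: M0=0, M1=-1125/433, M2=2594/433, M3=-2922/433, M4=5845/866, M5=0
seg 0: a=4, c=M0/2=0, d=(M1−M0)/(6·3)=-125/866, b=Δ0−h0·(2M0+M1)/6=4241/2598
seg 1: a=5, c=M1/2=-1125/866, d=(M2−M1)/(6·2)=3719/5196, b=Δ1−h1·(2M1+M2)/6=-2942/1299
seg 2: a=1, c=M2/2=1297/433, d=(M3−M2)/(6·1)=-2758/1299, b=Δ2−h2·(2M2+M3)/6=1465/1299
seg 3: a=3, c=M3/2=-1461/433, d=(M4−M3)/(6·2)=11689/10392, b=Δ3−h3·(2M3+M4)/6=973/1299
seg 4: a=0, c=M4/2=5845/1732, d=(M5−M4)/(6·1)=-5845/5196, b=Δ4−h4·(2M4+M5)/6=1949/2598
t_q=4 → seg 1, τ=1; S=5+-2942/1299·τ+-1125/866·τ²+3719/5196·τ³=3727/1732

  seg 0: a=4 b=4241/2598 c=0 d=-125/866
  seg 1: a=5 b=-2942/1299 c=-1125/866 d=3719/5196
  seg 2: a=1 b=1465/1299 c=1297/433 d=-2758/1299
  seg 3: a=3 b=973/1299 c=-1461/433 d=11689/10392
  seg 4: a=0 b=1949/2598 c=5845/1732 d=-5845/5196
S(4) = 3727/1732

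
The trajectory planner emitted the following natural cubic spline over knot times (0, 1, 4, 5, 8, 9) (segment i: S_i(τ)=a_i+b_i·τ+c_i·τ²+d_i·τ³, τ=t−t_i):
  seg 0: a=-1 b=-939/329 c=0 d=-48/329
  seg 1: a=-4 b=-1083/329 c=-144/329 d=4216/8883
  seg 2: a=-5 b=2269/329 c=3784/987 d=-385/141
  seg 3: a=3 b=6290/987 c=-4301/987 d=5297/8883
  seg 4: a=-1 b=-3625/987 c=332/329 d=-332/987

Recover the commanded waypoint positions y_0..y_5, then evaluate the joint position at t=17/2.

y_0 = S_0(0) = a_0 = -1
y_1 = S_1(0) = a_1 = -4
y_2 = S_2(0) = a_2 = -5
y_3 = S_3(0) = a_3 = 3
y_4 = S_4(0) = a_4 = -1
y_5 = S_4(1) = -4
t_q=17/2 is in segment 4 (τ=1/2); S_4(τ)=-864/329

y_0=-1 y_1=-4 y_2=-5 y_3=3 y_4=-1 y_5=-4
S(17/2) = -864/329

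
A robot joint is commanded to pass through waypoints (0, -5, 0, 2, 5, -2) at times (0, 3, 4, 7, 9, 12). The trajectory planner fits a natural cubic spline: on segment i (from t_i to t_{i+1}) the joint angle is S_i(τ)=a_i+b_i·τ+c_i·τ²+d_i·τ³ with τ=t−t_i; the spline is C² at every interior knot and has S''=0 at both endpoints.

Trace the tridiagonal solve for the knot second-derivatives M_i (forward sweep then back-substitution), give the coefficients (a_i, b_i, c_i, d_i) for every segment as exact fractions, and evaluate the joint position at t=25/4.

  seg 0: a=0 b=-331/74 c=0 d=623/1998
  seg 1: a=-5 b=146/37 c=623/222 d=-389/222
  seg 2: a=0 b=955/222 c=-272/111 d=275/666
  seg 3: a=2 b=83/111 c=281/222 d=-395/888
  seg 4: a=5 b=35/74 c=-623/444 d=623/3996
S(25/4) = 9363/4736

Δ: Δ0=-5/3, Δ1=5, Δ2=2/3, Δ3=3/2, Δ4=-7/3
row 1: diag=8, rhs=40; c'=1/8, d'=5
row 2: denom=8−1·1/8=63/8; d'=(-26−1·5)/(63/8)=-248/63
row 3: denom=10−3·8/21=62/7; d'=(5−3·-248/63)/(62/7)=353/186
row 4: denom=10−2·7/31=296/31; d'=(-23−2·353/186)/(296/31)=-623/222
back: M4=-623/222
back: M3=353/186−7/31·-623/222=281/111
back: M2=-248/63−8/21·281/111=-544/111
back: M1=5−1/8·-544/111=623/111
M: M0=0, M1=623/111, M2=-544/111, M3=281/111, M4=-623/222, M5=0
seg 0: a=0, c=M0/2=0, d=(M1−M0)/(6·3)=623/1998, b=Δ0−h0·(2M0+M1)/6=-331/74
seg 1: a=-5, c=M1/2=623/222, d=(M2−M1)/(6·1)=-389/222, b=Δ1−h1·(2M1+M2)/6=146/37
seg 2: a=0, c=M2/2=-272/111, d=(M3−M2)/(6·3)=275/666, b=Δ2−h2·(2M2+M3)/6=955/222
seg 3: a=2, c=M3/2=281/222, d=(M4−M3)/(6·2)=-395/888, b=Δ3−h3·(2M3+M4)/6=83/111
seg 4: a=5, c=M4/2=-623/444, d=(M5−M4)/(6·3)=623/3996, b=Δ4−h4·(2M4+M5)/6=35/74
t_q=25/4 → seg 2, τ=9/4; S=0+955/222·τ+-272/111·τ²+275/666·τ³=9363/4736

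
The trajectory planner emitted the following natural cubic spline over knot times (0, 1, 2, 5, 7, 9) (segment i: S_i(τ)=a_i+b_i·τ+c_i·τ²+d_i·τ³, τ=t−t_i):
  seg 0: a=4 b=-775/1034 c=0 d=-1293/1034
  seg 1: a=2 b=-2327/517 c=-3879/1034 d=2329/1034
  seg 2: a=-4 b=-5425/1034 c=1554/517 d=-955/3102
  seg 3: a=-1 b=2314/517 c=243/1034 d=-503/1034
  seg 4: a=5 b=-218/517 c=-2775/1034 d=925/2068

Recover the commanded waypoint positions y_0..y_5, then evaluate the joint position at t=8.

y_0=4 y_1=2 y_2=-4 y_3=-1 y_4=5 y_5=-3
S(8) = 4843/2068

y_0 = S_0(0) = a_0 = 4
y_1 = S_1(0) = a_1 = 2
y_2 = S_2(0) = a_2 = -4
y_3 = S_3(0) = a_3 = -1
y_4 = S_4(0) = a_4 = 5
y_5 = S_4(2) = -3
t_q=8 is in segment 4 (τ=1); S_4(τ)=4843/2068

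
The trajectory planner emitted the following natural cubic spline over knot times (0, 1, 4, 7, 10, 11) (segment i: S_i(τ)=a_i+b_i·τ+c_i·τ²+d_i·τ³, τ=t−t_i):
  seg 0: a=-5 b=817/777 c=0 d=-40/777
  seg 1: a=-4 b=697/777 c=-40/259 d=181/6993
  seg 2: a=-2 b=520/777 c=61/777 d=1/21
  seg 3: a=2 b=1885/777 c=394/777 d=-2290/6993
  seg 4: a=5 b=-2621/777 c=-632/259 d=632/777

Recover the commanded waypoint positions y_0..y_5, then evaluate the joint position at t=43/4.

y_0 = S_0(0) = a_0 = -5
y_1 = S_1(0) = a_1 = -4
y_2 = S_2(0) = a_2 = -2
y_3 = S_3(0) = a_3 = 2
y_4 = S_4(0) = a_4 = 5
y_5 = S_4(1) = 0
t_q=43/4 is in segment 4 (τ=3/4); S_4(τ)=2985/2072

y_0=-5 y_1=-4 y_2=-2 y_3=2 y_4=5 y_5=0
S(43/4) = 2985/2072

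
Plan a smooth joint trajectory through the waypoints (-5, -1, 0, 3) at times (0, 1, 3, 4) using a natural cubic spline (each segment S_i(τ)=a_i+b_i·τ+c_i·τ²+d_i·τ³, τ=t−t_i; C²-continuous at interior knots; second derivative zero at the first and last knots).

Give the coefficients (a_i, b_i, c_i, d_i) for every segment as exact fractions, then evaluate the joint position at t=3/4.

  seg 0: a=-5 b=77/16 c=0 d=-13/16
  seg 1: a=-1 b=19/8 c=-39/16 d=3/4
  seg 2: a=0 b=13/8 c=33/16 d=-11/16
S(3/4) = -1775/1024

Δ: Δ0=4, Δ1=1/2, Δ2=3
row 1: diag=6, rhs=-21; c'=1/3, d'=-7/2
row 2: denom=6−2·1/3=16/3; d'=(15−2·-7/2)/(16/3)=33/8
back: M2=33/8
back: M1=-7/2−1/3·33/8=-39/8
M: M0=0, M1=-39/8, M2=33/8, M3=0
seg 0: a=-5, c=M0/2=0, d=(M1−M0)/(6·1)=-13/16, b=Δ0−h0·(2M0+M1)/6=77/16
seg 1: a=-1, c=M1/2=-39/16, d=(M2−M1)/(6·2)=3/4, b=Δ1−h1·(2M1+M2)/6=19/8
seg 2: a=0, c=M2/2=33/16, d=(M3−M2)/(6·1)=-11/16, b=Δ2−h2·(2M2+M3)/6=13/8
t_q=3/4 → seg 0, τ=3/4; S=-5+77/16·τ+0·τ²+-13/16·τ³=-1775/1024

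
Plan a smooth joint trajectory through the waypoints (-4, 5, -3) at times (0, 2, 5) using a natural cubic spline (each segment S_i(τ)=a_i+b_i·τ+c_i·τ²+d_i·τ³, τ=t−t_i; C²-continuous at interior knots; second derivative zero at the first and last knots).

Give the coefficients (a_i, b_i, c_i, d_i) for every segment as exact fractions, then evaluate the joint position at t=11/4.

  seg 0: a=-4 b=89/15 c=0 d=-43/120
  seg 1: a=5 b=49/30 c=-43/20 d=43/180
S(11/4) = 6549/1280

Δ: Δ0=9/2, Δ1=-8/3
row 1: diag=10, rhs=-43; c'=3/10, d'=-43/10
back: M1=-43/10
M: M0=0, M1=-43/10, M2=0
seg 0: a=-4, c=M0/2=0, d=(M1−M0)/(6·2)=-43/120, b=Δ0−h0·(2M0+M1)/6=89/15
seg 1: a=5, c=M1/2=-43/20, d=(M2−M1)/(6·3)=43/180, b=Δ1−h1·(2M1+M2)/6=49/30
t_q=11/4 → seg 1, τ=3/4; S=5+49/30·τ+-43/20·τ²+43/180·τ³=6549/1280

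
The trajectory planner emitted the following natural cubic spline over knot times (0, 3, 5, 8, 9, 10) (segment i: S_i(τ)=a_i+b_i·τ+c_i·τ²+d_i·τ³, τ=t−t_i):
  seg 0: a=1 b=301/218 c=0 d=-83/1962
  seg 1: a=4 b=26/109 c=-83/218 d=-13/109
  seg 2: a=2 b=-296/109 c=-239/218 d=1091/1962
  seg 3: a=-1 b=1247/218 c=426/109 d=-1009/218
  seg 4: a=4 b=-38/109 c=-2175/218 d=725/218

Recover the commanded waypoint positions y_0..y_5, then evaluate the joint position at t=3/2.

y_0 = S_0(0) = a_0 = 1
y_1 = S_1(0) = a_1 = 4
y_2 = S_2(0) = a_2 = 2
y_3 = S_3(0) = a_3 = -1
y_4 = S_4(0) = a_4 = 4
y_5 = S_4(1) = -3
t_q=3/2 is in segment 0 (τ=3/2); S_0(τ)=5107/1744

y_0=1 y_1=4 y_2=2 y_3=-1 y_4=4 y_5=-3
S(3/2) = 5107/1744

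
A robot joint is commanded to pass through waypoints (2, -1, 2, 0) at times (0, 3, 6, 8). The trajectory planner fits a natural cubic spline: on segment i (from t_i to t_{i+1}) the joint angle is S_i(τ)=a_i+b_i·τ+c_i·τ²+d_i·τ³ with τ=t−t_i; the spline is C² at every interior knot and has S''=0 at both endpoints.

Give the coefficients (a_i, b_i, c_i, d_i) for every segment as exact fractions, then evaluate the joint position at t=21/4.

Δ: Δ0=-1, Δ1=1, Δ2=-1
row 1: diag=12, rhs=12; c'=1/4, d'=1
row 2: denom=10−3·1/4=37/4; d'=(-12−3·1)/(37/4)=-60/37
back: M2=-60/37
back: M1=1−1/4·-60/37=52/37
M: M0=0, M1=52/37, M2=-60/37, M3=0
seg 0: a=2, c=M0/2=0, d=(M1−M0)/(6·3)=26/333, b=Δ0−h0·(2M0+M1)/6=-63/37
seg 1: a=-1, c=M1/2=26/37, d=(M2−M1)/(6·3)=-56/333, b=Δ1−h1·(2M1+M2)/6=15/37
seg 2: a=2, c=M2/2=-30/37, d=(M3−M2)/(6·2)=5/37, b=Δ2−h2·(2M2+M3)/6=3/37
t_q=21/4 → seg 1, τ=9/4; S=-1+15/37·τ+26/37·τ²+-56/333·τ³=115/74

  seg 0: a=2 b=-63/37 c=0 d=26/333
  seg 1: a=-1 b=15/37 c=26/37 d=-56/333
  seg 2: a=2 b=3/37 c=-30/37 d=5/37
S(21/4) = 115/74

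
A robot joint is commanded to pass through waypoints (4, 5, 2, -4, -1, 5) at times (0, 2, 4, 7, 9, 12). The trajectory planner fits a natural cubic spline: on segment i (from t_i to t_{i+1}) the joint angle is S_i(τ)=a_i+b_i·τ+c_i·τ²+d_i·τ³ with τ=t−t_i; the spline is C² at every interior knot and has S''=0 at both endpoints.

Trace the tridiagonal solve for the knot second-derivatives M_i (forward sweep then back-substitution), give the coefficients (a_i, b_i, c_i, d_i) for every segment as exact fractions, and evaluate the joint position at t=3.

  seg 0: a=4 b=257/274 c=0 d=-15/137
  seg 1: a=5 b=-103/274 c=-90/137 d=13/274
  seg 2: a=2 b=-667/274 c=-51/137 d=425/2466
  seg 3: a=-4 b=-2/137 c=323/274 d=-231/1096
  seg 4: a=-1 b=595/274 c=-47/548 d=47/4932
S(3) = 550/137

Δ: Δ0=1/2, Δ1=-3/2, Δ2=-2, Δ3=3/2, Δ4=2
row 1: diag=8, rhs=-12; c'=1/4, d'=-3/2
row 2: denom=10−2·1/4=19/2; d'=(-3−2·-3/2)/(19/2)=0
row 3: denom=10−3·6/19=172/19; d'=(21−3·0)/(172/19)=399/172
row 4: denom=10−2·19/86=411/43; d'=(3−2·399/172)/(411/43)=-47/274
back: M4=-47/274
back: M3=399/172−19/86·-47/274=323/137
back: M2=0−6/19·323/137=-102/137
back: M1=-3/2−1/4·-102/137=-180/137
M: M0=0, M1=-180/137, M2=-102/137, M3=323/137, M4=-47/274, M5=0
seg 0: a=4, c=M0/2=0, d=(M1−M0)/(6·2)=-15/137, b=Δ0−h0·(2M0+M1)/6=257/274
seg 1: a=5, c=M1/2=-90/137, d=(M2−M1)/(6·2)=13/274, b=Δ1−h1·(2M1+M2)/6=-103/274
seg 2: a=2, c=M2/2=-51/137, d=(M3−M2)/(6·3)=425/2466, b=Δ2−h2·(2M2+M3)/6=-667/274
seg 3: a=-4, c=M3/2=323/274, d=(M4−M3)/(6·2)=-231/1096, b=Δ3−h3·(2M3+M4)/6=-2/137
seg 4: a=-1, c=M4/2=-47/548, d=(M5−M4)/(6·3)=47/4932, b=Δ4−h4·(2M4+M5)/6=595/274
t_q=3 → seg 1, τ=1; S=5+-103/274·τ+-90/137·τ²+13/274·τ³=550/137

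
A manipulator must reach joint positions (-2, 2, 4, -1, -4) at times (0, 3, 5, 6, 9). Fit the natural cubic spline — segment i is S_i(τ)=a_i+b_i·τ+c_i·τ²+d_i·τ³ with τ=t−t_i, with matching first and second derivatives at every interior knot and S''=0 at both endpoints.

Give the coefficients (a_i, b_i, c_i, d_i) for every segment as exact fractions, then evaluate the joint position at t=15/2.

Δ: Δ0=4/3, Δ1=1, Δ2=-5, Δ3=-1
row 1: diag=10, rhs=-2; c'=1/5, d'=-1/5
row 2: denom=6−2·1/5=28/5; d'=(-36−2·-1/5)/(28/5)=-89/14
row 3: denom=8−1·5/28=219/28; d'=(24−1·-89/14)/(219/28)=850/219
back: M3=850/219
back: M2=-89/14−5/28·850/219=-1544/219
back: M1=-1/5−1/5·-1544/219=265/219
M: M0=0, M1=265/219, M2=-1544/219, M3=850/219, M4=0
seg 0: a=-2, c=M0/2=0, d=(M1−M0)/(6·3)=265/3942, b=Δ0−h0·(2M0+M1)/6=319/438
seg 1: a=2, c=M1/2=265/438, d=(M2−M1)/(6·2)=-201/292, b=Δ1−h1·(2M1+M2)/6=557/219
seg 2: a=4, c=M2/2=-772/219, d=(M3−M2)/(6·1)=133/73, b=Δ2−h2·(2M2+M3)/6=-722/219
seg 3: a=-1, c=M3/2=425/219, d=(M4−M3)/(6·3)=-425/1971, b=Δ3−h3·(2M3+M4)/6=-1069/219
t_q=15/2 → seg 3, τ=3/2; S=-1+-1069/219·τ+425/219·τ²+-425/1971·τ³=-2735/584

  seg 0: a=-2 b=319/438 c=0 d=265/3942
  seg 1: a=2 b=557/219 c=265/438 d=-201/292
  seg 2: a=4 b=-722/219 c=-772/219 d=133/73
  seg 3: a=-1 b=-1069/219 c=425/219 d=-425/1971
S(15/2) = -2735/584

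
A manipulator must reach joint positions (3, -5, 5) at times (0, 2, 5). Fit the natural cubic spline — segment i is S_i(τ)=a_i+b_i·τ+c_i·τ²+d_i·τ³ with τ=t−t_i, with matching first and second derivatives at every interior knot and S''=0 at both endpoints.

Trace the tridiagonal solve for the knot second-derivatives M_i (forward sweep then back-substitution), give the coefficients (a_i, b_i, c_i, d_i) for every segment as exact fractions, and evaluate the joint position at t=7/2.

  seg 0: a=3 b=-82/15 c=0 d=11/30
  seg 1: a=-5 b=-16/15 c=11/5 d=-11/45
S(7/2) = -99/40

Δ: Δ0=-4, Δ1=10/3
row 1: diag=10, rhs=44; c'=3/10, d'=22/5
back: M1=22/5
M: M0=0, M1=22/5, M2=0
seg 0: a=3, c=M0/2=0, d=(M1−M0)/(6·2)=11/30, b=Δ0−h0·(2M0+M1)/6=-82/15
seg 1: a=-5, c=M1/2=11/5, d=(M2−M1)/(6·3)=-11/45, b=Δ1−h1·(2M1+M2)/6=-16/15
t_q=7/2 → seg 1, τ=3/2; S=-5+-16/15·τ+11/5·τ²+-11/45·τ³=-99/40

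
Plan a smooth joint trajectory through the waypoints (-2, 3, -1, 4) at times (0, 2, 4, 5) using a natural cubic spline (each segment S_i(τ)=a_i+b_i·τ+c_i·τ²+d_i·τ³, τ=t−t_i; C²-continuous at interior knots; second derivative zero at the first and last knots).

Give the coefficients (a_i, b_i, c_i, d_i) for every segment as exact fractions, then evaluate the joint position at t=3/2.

  seg 0: a=-2 b=48/11 c=0 d=-41/88
  seg 1: a=3 b=-27/22 c=-123/44 d=53/44
  seg 2: a=-1 b=45/22 c=195/44 d=-65/44
S(3/2) = 2093/704

Δ: Δ0=5/2, Δ1=-2, Δ2=5
row 1: diag=8, rhs=-27; c'=1/4, d'=-27/8
row 2: denom=6−2·1/4=11/2; d'=(42−2·-27/8)/(11/2)=195/22
back: M2=195/22
back: M1=-27/8−1/4·195/22=-123/22
M: M0=0, M1=-123/22, M2=195/22, M3=0
seg 0: a=-2, c=M0/2=0, d=(M1−M0)/(6·2)=-41/88, b=Δ0−h0·(2M0+M1)/6=48/11
seg 1: a=3, c=M1/2=-123/44, d=(M2−M1)/(6·2)=53/44, b=Δ1−h1·(2M1+M2)/6=-27/22
seg 2: a=-1, c=M2/2=195/44, d=(M3−M2)/(6·1)=-65/44, b=Δ2−h2·(2M2+M3)/6=45/22
t_q=3/2 → seg 0, τ=3/2; S=-2+48/11·τ+0·τ²+-41/88·τ³=2093/704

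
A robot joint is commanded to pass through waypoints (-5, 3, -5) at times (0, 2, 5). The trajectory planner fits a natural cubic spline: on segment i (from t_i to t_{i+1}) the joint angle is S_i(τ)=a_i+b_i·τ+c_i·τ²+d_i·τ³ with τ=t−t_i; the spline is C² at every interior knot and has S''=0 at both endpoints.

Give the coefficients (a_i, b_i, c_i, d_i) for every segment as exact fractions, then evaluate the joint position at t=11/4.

  seg 0: a=-5 b=16/3 c=0 d=-1/3
  seg 1: a=3 b=4/3 c=-2 d=2/9
S(11/4) = 95/32

Δ: Δ0=4, Δ1=-8/3
row 1: diag=10, rhs=-40; c'=3/10, d'=-4
back: M1=-4
M: M0=0, M1=-4, M2=0
seg 0: a=-5, c=M0/2=0, d=(M1−M0)/(6·2)=-1/3, b=Δ0−h0·(2M0+M1)/6=16/3
seg 1: a=3, c=M1/2=-2, d=(M2−M1)/(6·3)=2/9, b=Δ1−h1·(2M1+M2)/6=4/3
t_q=11/4 → seg 1, τ=3/4; S=3+4/3·τ+-2·τ²+2/9·τ³=95/32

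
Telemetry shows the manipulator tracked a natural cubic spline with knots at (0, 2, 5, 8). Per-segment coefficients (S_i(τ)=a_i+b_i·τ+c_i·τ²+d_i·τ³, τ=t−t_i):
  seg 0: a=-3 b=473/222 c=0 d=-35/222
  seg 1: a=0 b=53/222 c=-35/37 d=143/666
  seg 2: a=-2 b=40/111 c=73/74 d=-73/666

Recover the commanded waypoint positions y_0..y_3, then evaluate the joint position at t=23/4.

y_0 = S_0(0) = a_0 = -3
y_1 = S_1(0) = a_1 = 0
y_2 = S_2(0) = a_2 = -2
y_3 = S_2(3) = 5
t_q=23/4 is in segment 2 (τ=3/4); S_2(τ)=-5783/4736

y_0=-3 y_1=0 y_2=-2 y_3=5
S(23/4) = -5783/4736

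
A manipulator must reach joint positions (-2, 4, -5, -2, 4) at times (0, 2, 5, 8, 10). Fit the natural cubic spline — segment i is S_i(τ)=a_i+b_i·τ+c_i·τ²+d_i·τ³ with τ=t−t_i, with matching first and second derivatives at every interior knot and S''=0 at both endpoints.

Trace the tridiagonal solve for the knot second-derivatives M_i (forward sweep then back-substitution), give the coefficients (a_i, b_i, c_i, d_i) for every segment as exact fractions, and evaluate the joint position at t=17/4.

Δ: Δ0=3, Δ1=-3, Δ2=1, Δ3=3
row 1: diag=10, rhs=-36; c'=3/10, d'=-18/5
row 2: denom=12−3·3/10=111/10; d'=(24−3·-18/5)/(111/10)=116/37
row 3: denom=10−3·10/37=340/37; d'=(12−3·116/37)/(340/37)=24/85
back: M3=24/85
back: M2=116/37−10/37·24/85=52/17
back: M1=-18/5−3/10·52/17=-384/85
M: M0=0, M1=-384/85, M2=52/17, M3=24/85, M4=0
seg 0: a=-2, c=M0/2=0, d=(M1−M0)/(6·2)=-32/85, b=Δ0−h0·(2M0+M1)/6=383/85
seg 1: a=4, c=M1/2=-192/85, d=(M2−M1)/(6·3)=322/765, b=Δ1−h1·(2M1+M2)/6=-1/85
seg 2: a=-5, c=M2/2=26/17, d=(M3−M2)/(6·3)=-118/765, b=Δ2−h2·(2M2+M3)/6=-11/5
seg 3: a=-2, c=M3/2=12/85, d=(M4−M3)/(6·2)=-2/85, b=Δ3−h3·(2M3+M4)/6=239/85
t_q=17/4 → seg 1, τ=9/4; S=4+-1/85·τ+-192/85·τ²+322/765·τ³=-1451/544

  seg 0: a=-2 b=383/85 c=0 d=-32/85
  seg 1: a=4 b=-1/85 c=-192/85 d=322/765
  seg 2: a=-5 b=-11/5 c=26/17 d=-118/765
  seg 3: a=-2 b=239/85 c=12/85 d=-2/85
S(17/4) = -1451/544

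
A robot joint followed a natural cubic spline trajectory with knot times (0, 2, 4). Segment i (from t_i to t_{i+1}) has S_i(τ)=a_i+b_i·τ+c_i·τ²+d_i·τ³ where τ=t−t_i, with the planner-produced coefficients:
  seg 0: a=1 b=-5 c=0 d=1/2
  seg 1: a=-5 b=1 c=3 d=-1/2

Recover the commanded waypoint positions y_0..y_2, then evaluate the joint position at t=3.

y_0=1 y_1=-5 y_2=5
S(3) = -3/2

y_0 = S_0(0) = a_0 = 1
y_1 = S_1(0) = a_1 = -5
y_2 = S_1(2) = 5
t_q=3 is in segment 1 (τ=1); S_1(τ)=-3/2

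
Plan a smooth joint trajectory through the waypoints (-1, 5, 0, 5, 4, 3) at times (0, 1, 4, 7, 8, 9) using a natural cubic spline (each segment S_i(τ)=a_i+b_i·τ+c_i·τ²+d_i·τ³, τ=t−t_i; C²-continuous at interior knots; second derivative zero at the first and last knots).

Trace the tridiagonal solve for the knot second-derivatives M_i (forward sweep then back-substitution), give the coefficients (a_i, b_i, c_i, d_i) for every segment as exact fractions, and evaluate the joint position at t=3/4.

Δ: Δ0=6, Δ1=-5/3, Δ2=5/3, Δ3=-1, Δ4=-1
row 1: diag=8, rhs=-46; c'=3/8, d'=-23/4
row 2: denom=12−3·3/8=87/8; d'=(20−3·-23/4)/(87/8)=298/87
row 3: denom=8−3·8/29=208/29; d'=(-16−3·298/87)/(208/29)=-381/104
row 4: denom=4−1·29/208=803/208; d'=(0−1·-381/104)/(803/208)=762/803
back: M4=762/803
back: M3=-381/104−29/208·762/803=-3048/803
back: M2=298/87−8/29·-3048/803=10774/2409
back: M1=-23/4−3/8·10774/2409=-5964/803
M: M0=0, M1=-5964/803, M2=10774/2409, M3=-3048/803, M4=762/803, M5=0
seg 0: a=-1, c=M0/2=0, d=(M1−M0)/(6·1)=-994/803, b=Δ0−h0·(2M0+M1)/6=5812/803
seg 1: a=5, c=M1/2=-2982/803, d=(M2−M1)/(6·3)=1303/1971, b=Δ1−h1·(2M1+M2)/6=2830/803
seg 2: a=0, c=M2/2=5387/2409, d=(M3−M2)/(6·3)=-9959/21681, b=Δ2−h2·(2M2+M3)/6=-729/803
seg 3: a=5, c=M3/2=-1524/803, d=(M4−M3)/(6·1)=635/803, b=Δ3−h3·(2M3+M4)/6=86/803
seg 4: a=4, c=M4/2=381/803, d=(M5−M4)/(6·1)=-127/803, b=Δ4−h4·(2M4+M5)/6=-1057/803
t_q=3/4 → seg 0, τ=3/4; S=-1+5812/803·τ+0·τ²+-994/803·τ³=100373/25696

  seg 0: a=-1 b=5812/803 c=0 d=-994/803
  seg 1: a=5 b=2830/803 c=-2982/803 d=1303/1971
  seg 2: a=0 b=-729/803 c=5387/2409 d=-9959/21681
  seg 3: a=5 b=86/803 c=-1524/803 d=635/803
  seg 4: a=4 b=-1057/803 c=381/803 d=-127/803
S(3/4) = 100373/25696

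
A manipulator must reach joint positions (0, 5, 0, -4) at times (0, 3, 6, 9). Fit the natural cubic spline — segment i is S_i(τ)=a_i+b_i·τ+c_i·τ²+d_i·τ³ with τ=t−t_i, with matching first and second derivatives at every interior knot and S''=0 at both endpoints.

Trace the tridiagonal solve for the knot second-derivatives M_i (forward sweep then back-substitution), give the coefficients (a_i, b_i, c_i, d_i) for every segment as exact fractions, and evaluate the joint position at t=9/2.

Δ: Δ0=5/3, Δ1=-5/3, Δ2=-4/3
row 1: diag=12, rhs=-20; c'=1/4, d'=-5/3
row 2: denom=12−3·1/4=45/4; d'=(2−3·-5/3)/(45/4)=28/45
back: M2=28/45
back: M1=-5/3−1/4·28/45=-82/45
M: M0=0, M1=-82/45, M2=28/45, M3=0
seg 0: a=0, c=M0/2=0, d=(M1−M0)/(6·3)=-41/405, b=Δ0−h0·(2M0+M1)/6=116/45
seg 1: a=5, c=M1/2=-41/45, d=(M2−M1)/(6·3)=11/81, b=Δ1−h1·(2M1+M2)/6=-7/45
seg 2: a=0, c=M2/2=14/45, d=(M3−M2)/(6·3)=-14/405, b=Δ2−h2·(2M2+M3)/6=-88/45
t_q=9/2 → seg 1, τ=3/2; S=5+-7/45·τ+-41/45·τ²+11/81·τ³=127/40

  seg 0: a=0 b=116/45 c=0 d=-41/405
  seg 1: a=5 b=-7/45 c=-41/45 d=11/81
  seg 2: a=0 b=-88/45 c=14/45 d=-14/405
S(9/2) = 127/40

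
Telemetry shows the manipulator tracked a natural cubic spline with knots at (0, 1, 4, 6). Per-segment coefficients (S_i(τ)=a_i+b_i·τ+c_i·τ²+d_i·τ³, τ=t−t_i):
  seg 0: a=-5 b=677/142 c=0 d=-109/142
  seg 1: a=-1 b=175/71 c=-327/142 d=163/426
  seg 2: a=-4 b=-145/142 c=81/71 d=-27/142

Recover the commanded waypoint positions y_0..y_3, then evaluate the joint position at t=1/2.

y_0 = S_0(0) = a_0 = -5
y_1 = S_1(0) = a_1 = -1
y_2 = S_2(0) = a_2 = -4
y_3 = S_2(2) = -3
t_q=1/2 is in segment 0 (τ=1/2); S_0(τ)=-3081/1136

y_0=-5 y_1=-1 y_2=-4 y_3=-3
S(1/2) = -3081/1136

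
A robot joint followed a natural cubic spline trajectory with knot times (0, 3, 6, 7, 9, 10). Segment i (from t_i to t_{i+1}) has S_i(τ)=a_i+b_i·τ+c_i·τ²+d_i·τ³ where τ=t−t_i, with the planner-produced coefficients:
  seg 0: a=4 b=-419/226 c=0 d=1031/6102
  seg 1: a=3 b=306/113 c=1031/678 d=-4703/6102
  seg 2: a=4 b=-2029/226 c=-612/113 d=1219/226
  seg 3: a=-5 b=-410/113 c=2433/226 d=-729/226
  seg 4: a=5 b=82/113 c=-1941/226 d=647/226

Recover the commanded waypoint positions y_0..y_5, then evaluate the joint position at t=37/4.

y_0 = S_0(0) = a_0 = 4
y_1 = S_1(0) = a_1 = 3
y_2 = S_2(0) = a_2 = 4
y_3 = S_3(0) = a_3 = -5
y_4 = S_4(0) = a_4 = 5
y_5 = S_4(1) = 0
t_q=37/4 is in segment 4 (τ=1/4); S_4(τ)=67827/14464

y_0=4 y_1=3 y_2=4 y_3=-5 y_4=5 y_5=0
S(37/4) = 67827/14464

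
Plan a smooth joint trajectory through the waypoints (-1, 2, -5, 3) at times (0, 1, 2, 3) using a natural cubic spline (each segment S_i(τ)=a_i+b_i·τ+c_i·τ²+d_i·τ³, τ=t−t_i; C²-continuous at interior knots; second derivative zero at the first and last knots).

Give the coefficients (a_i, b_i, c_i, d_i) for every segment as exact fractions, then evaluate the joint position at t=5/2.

Δ: Δ0=3, Δ1=-7, Δ2=8
row 1: diag=4, rhs=-60; c'=1/4, d'=-15
row 2: denom=4−1·1/4=15/4; d'=(90−1·-15)/(15/4)=28
back: M2=28
back: M1=-15−1/4·28=-22
M: M0=0, M1=-22, M2=28, M3=0
seg 0: a=-1, c=M0/2=0, d=(M1−M0)/(6·1)=-11/3, b=Δ0−h0·(2M0+M1)/6=20/3
seg 1: a=2, c=M1/2=-11, d=(M2−M1)/(6·1)=25/3, b=Δ1−h1·(2M1+M2)/6=-13/3
seg 2: a=-5, c=M2/2=14, d=(M3−M2)/(6·1)=-14/3, b=Δ2−h2·(2M2+M3)/6=-4/3
t_q=5/2 → seg 2, τ=1/2; S=-5+-4/3·τ+14·τ²+-14/3·τ³=-11/4

  seg 0: a=-1 b=20/3 c=0 d=-11/3
  seg 1: a=2 b=-13/3 c=-11 d=25/3
  seg 2: a=-5 b=-4/3 c=14 d=-14/3
S(5/2) = -11/4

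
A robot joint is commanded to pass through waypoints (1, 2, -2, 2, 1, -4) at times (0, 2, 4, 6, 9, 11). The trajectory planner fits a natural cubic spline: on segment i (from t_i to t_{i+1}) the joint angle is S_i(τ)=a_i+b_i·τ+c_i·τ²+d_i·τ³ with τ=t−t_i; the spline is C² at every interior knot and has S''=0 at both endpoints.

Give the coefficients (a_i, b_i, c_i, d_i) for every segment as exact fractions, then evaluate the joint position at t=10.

  seg 0: a=1 b=11401/7710 c=0 d=-3773/15420
  seg 1: a=2 b=-11237/7710 c=-3773/2570 d=3691/6168
  seg 2: a=-2 b=-574/3855 c=10909/5140 d=-16159/30840
  seg 3: a=2 b=15829/7710 c=-525/514 d=871/11565
  seg 4: a=1 b=-15743/7710 c=-883/2570 d=883/15420
S(10) = -6827/5140

Δ: Δ0=1/2, Δ1=-2, Δ2=2, Δ3=-1/3, Δ4=-5/2
row 1: diag=8, rhs=-15; c'=1/4, d'=-15/8
row 2: denom=8−2·1/4=15/2; d'=(24−2·-15/8)/(15/2)=37/10
row 3: denom=10−2·4/15=142/15; d'=(-14−2·37/10)/(142/15)=-321/142
row 4: denom=10−3·45/142=1285/142; d'=(-13−3·-321/142)/(1285/142)=-883/1285
back: M4=-883/1285
back: M3=-321/142−45/142·-883/1285=-525/257
back: M2=37/10−4/15·-525/257=10909/2570
back: M1=-15/8−1/4·10909/2570=-3773/1285
M: M0=0, M1=-3773/1285, M2=10909/2570, M3=-525/257, M4=-883/1285, M5=0
seg 0: a=1, c=M0/2=0, d=(M1−M0)/(6·2)=-3773/15420, b=Δ0−h0·(2M0+M1)/6=11401/7710
seg 1: a=2, c=M1/2=-3773/2570, d=(M2−M1)/(6·2)=3691/6168, b=Δ1−h1·(2M1+M2)/6=-11237/7710
seg 2: a=-2, c=M2/2=10909/5140, d=(M3−M2)/(6·2)=-16159/30840, b=Δ2−h2·(2M2+M3)/6=-574/3855
seg 3: a=2, c=M3/2=-525/514, d=(M4−M3)/(6·3)=871/11565, b=Δ3−h3·(2M3+M4)/6=15829/7710
seg 4: a=1, c=M4/2=-883/2570, d=(M5−M4)/(6·2)=883/15420, b=Δ4−h4·(2M4+M5)/6=-15743/7710
t_q=10 → seg 4, τ=1; S=1+-15743/7710·τ+-883/2570·τ²+883/15420·τ³=-6827/5140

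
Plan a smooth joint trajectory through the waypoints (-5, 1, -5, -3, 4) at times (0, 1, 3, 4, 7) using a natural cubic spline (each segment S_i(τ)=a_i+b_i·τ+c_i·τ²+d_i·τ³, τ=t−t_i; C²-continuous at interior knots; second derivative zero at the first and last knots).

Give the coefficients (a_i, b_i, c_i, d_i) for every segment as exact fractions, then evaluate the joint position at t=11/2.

Δ: Δ0=6, Δ1=-3, Δ2=2, Δ3=7/3
row 1: diag=6, rhs=-54; c'=1/3, d'=-9
row 2: denom=6−2·1/3=16/3; d'=(30−2·-9)/(16/3)=9
row 3: denom=8−1·3/16=125/16; d'=(2−1·9)/(125/16)=-112/125
back: M3=-112/125
back: M2=9−3/16·-112/125=1146/125
back: M1=-9−1/3·1146/125=-1507/125
M: M0=0, M1=-1507/125, M2=1146/125, M3=-112/125, M4=0
seg 0: a=-5, c=M0/2=0, d=(M1−M0)/(6·1)=-1507/750, b=Δ0−h0·(2M0+M1)/6=6007/750
seg 1: a=1, c=M1/2=-1507/250, d=(M2−M1)/(6·2)=2653/1500, b=Δ1−h1·(2M1+M2)/6=743/375
seg 2: a=-5, c=M2/2=573/125, d=(M3−M2)/(6·1)=-629/375, b=Δ2−h2·(2M2+M3)/6=-68/75
seg 3: a=-3, c=M3/2=-56/125, d=(M4−M3)/(6·3)=56/1125, b=Δ3−h3·(2M3+M4)/6=1211/375
t_q=11/2 → seg 3, τ=3/2; S=-3+1211/375·τ+-56/125·τ²+56/1125·τ³=251/250

  seg 0: a=-5 b=6007/750 c=0 d=-1507/750
  seg 1: a=1 b=743/375 c=-1507/250 d=2653/1500
  seg 2: a=-5 b=-68/75 c=573/125 d=-629/375
  seg 3: a=-3 b=1211/375 c=-56/125 d=56/1125
S(11/2) = 251/250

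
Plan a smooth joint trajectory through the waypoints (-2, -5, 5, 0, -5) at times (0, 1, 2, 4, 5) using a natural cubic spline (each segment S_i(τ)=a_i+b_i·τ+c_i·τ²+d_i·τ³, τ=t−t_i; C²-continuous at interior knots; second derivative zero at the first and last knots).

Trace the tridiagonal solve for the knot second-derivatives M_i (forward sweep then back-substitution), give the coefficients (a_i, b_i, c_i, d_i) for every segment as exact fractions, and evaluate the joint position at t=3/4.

  seg 0: a=-2 b=-426/61 c=0 d=243/61
  seg 1: a=-5 b=303/61 c=729/61 d=-422/61
  seg 2: a=5 b=495/61 c=-537/61 d=853/488
  seg 3: a=0 b=-747/122 c=411/244 d=-137/244
S(3/4) = -21695/3904

Δ: Δ0=-3, Δ1=10, Δ2=-5/2, Δ3=-5
row 1: diag=4, rhs=78; c'=1/4, d'=39/2
row 2: denom=6−1·1/4=23/4; d'=(-75−1·39/2)/(23/4)=-378/23
row 3: denom=6−2·8/23=122/23; d'=(-15−2·-378/23)/(122/23)=411/122
back: M3=411/122
back: M2=-378/23−8/23·411/122=-1074/61
back: M1=39/2−1/4·-1074/61=1458/61
M: M0=0, M1=1458/61, M2=-1074/61, M3=411/122, M4=0
seg 0: a=-2, c=M0/2=0, d=(M1−M0)/(6·1)=243/61, b=Δ0−h0·(2M0+M1)/6=-426/61
seg 1: a=-5, c=M1/2=729/61, d=(M2−M1)/(6·1)=-422/61, b=Δ1−h1·(2M1+M2)/6=303/61
seg 2: a=5, c=M2/2=-537/61, d=(M3−M2)/(6·2)=853/488, b=Δ2−h2·(2M2+M3)/6=495/61
seg 3: a=0, c=M3/2=411/244, d=(M4−M3)/(6·1)=-137/244, b=Δ3−h3·(2M3+M4)/6=-747/122
t_q=3/4 → seg 0, τ=3/4; S=-2+-426/61·τ+0·τ²+243/61·τ³=-21695/3904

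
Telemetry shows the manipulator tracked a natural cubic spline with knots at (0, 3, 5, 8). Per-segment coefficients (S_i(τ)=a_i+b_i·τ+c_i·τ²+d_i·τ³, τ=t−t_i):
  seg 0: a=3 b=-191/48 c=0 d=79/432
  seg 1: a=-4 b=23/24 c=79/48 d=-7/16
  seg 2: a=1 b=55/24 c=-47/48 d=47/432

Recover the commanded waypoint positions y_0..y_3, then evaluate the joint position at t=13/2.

y_0 = S_0(0) = a_0 = 3
y_1 = S_1(0) = a_1 = -4
y_2 = S_2(0) = a_2 = 1
y_3 = S_2(3) = 2
t_q=13/2 is in segment 2 (τ=3/2); S_2(τ)=333/128

y_0=3 y_1=-4 y_2=1 y_3=2
S(13/2) = 333/128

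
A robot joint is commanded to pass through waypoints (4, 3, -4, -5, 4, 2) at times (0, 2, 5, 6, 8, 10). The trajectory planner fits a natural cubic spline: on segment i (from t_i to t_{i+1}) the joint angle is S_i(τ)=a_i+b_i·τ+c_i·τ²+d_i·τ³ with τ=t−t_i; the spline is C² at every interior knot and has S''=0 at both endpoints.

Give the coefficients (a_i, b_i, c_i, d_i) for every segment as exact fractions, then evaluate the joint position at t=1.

  seg 0: a=4 b=-179/2283 c=0 d=-1925/18264
  seg 1: a=3 b=-6133/4566 c=-1925/3044 d=2761/27396
  seg 2: a=-4 b=-22067/9132 c=209/761 d=10427/9132
  seg 3: a=-5 b=7115/4566 c=11263/3044 d=-20357/18264
  seg 4: a=4 b=6811/2283 c=-4547/1522 d=4547/9132
S(1) = 23233/6088

Δ: Δ0=-1/2, Δ1=-7/3, Δ2=-1, Δ3=9/2, Δ4=-1
row 1: diag=10, rhs=-11; c'=3/10, d'=-11/10
row 2: denom=8−3·3/10=71/10; d'=(8−3·-11/10)/(71/10)=113/71
row 3: denom=6−1·10/71=416/71; d'=(33−1·113/71)/(416/71)=1115/208
row 4: denom=8−2·71/208=761/104; d'=(-33−2·1115/208)/(761/104)=-4547/761
back: M4=-4547/761
back: M3=1115/208−71/208·-4547/761=11263/1522
back: M2=113/71−10/71·11263/1522=418/761
back: M1=-11/10−3/10·418/761=-1925/1522
M: M0=0, M1=-1925/1522, M2=418/761, M3=11263/1522, M4=-4547/761, M5=0
seg 0: a=4, c=M0/2=0, d=(M1−M0)/(6·2)=-1925/18264, b=Δ0−h0·(2M0+M1)/6=-179/2283
seg 1: a=3, c=M1/2=-1925/3044, d=(M2−M1)/(6·3)=2761/27396, b=Δ1−h1·(2M1+M2)/6=-6133/4566
seg 2: a=-4, c=M2/2=209/761, d=(M3−M2)/(6·1)=10427/9132, b=Δ2−h2·(2M2+M3)/6=-22067/9132
seg 3: a=-5, c=M3/2=11263/3044, d=(M4−M3)/(6·2)=-20357/18264, b=Δ3−h3·(2M3+M4)/6=7115/4566
seg 4: a=4, c=M4/2=-4547/1522, d=(M5−M4)/(6·2)=4547/9132, b=Δ4−h4·(2M4+M5)/6=6811/2283
t_q=1 → seg 0, τ=1; S=4+-179/2283·τ+0·τ²+-1925/18264·τ³=23233/6088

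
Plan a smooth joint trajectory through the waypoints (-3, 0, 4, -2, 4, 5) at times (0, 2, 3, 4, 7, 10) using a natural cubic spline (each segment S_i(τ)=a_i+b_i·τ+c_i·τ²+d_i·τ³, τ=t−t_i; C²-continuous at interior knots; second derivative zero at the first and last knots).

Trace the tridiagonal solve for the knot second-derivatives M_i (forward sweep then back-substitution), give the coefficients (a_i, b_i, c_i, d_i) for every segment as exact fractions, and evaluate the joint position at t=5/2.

  seg 0: a=-3 b=-1457/3858 c=0 d=1811/3858
  seg 1: a=0 b=20275/3858 c=1811/643 d=-15709/3858
  seg 2: a=4 b=-2560/1929 c=-12087/1286 d=18233/3858
  seg 3: a=-2 b=-22943/3858 c=3073/643 d=-24655/34722
  seg 4: a=4 b=6860/1929 c=-6217/3858 d=6217/34722
S(5/2) = 29041/10288

Δ: Δ0=3/2, Δ1=4, Δ2=-6, Δ3=2, Δ4=1/3
row 1: diag=6, rhs=15; c'=1/6, d'=5/2
row 2: denom=4−1·1/6=23/6; d'=(-60−1·5/2)/(23/6)=-375/23
row 3: denom=8−1·6/23=178/23; d'=(48−1·-375/23)/(178/23)=1479/178
row 4: denom=12−3·69/178=1929/178; d'=(-10−3·1479/178)/(1929/178)=-6217/1929
back: M4=-6217/1929
back: M3=1479/178−69/178·-6217/1929=6146/643
back: M2=-375/23−6/23·6146/643=-12087/643
back: M1=5/2−1/6·-12087/643=3622/643
M: M0=0, M1=3622/643, M2=-12087/643, M3=6146/643, M4=-6217/1929, M5=0
seg 0: a=-3, c=M0/2=0, d=(M1−M0)/(6·2)=1811/3858, b=Δ0−h0·(2M0+M1)/6=-1457/3858
seg 1: a=0, c=M1/2=1811/643, d=(M2−M1)/(6·1)=-15709/3858, b=Δ1−h1·(2M1+M2)/6=20275/3858
seg 2: a=4, c=M2/2=-12087/1286, d=(M3−M2)/(6·1)=18233/3858, b=Δ2−h2·(2M2+M3)/6=-2560/1929
seg 3: a=-2, c=M3/2=3073/643, d=(M4−M3)/(6·3)=-24655/34722, b=Δ3−h3·(2M3+M4)/6=-22943/3858
seg 4: a=4, c=M4/2=-6217/3858, d=(M5−M4)/(6·3)=6217/34722, b=Δ4−h4·(2M4+M5)/6=6860/1929
t_q=5/2 → seg 1, τ=1/2; S=0+20275/3858·τ+1811/643·τ²+-15709/3858·τ³=29041/10288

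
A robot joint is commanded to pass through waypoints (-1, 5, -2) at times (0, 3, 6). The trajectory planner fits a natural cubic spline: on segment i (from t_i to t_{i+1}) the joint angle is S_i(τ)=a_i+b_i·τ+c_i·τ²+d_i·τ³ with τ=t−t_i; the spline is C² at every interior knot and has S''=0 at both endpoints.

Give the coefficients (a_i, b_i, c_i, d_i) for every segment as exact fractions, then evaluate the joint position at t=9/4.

  seg 0: a=-1 b=37/12 c=0 d=-13/108
  seg 1: a=5 b=-1/6 c=-13/12 d=13/108
S(9/4) = 1169/256

Δ: Δ0=2, Δ1=-7/3
row 1: diag=12, rhs=-26; c'=1/4, d'=-13/6
back: M1=-13/6
M: M0=0, M1=-13/6, M2=0
seg 0: a=-1, c=M0/2=0, d=(M1−M0)/(6·3)=-13/108, b=Δ0−h0·(2M0+M1)/6=37/12
seg 1: a=5, c=M1/2=-13/12, d=(M2−M1)/(6·3)=13/108, b=Δ1−h1·(2M1+M2)/6=-1/6
t_q=9/4 → seg 0, τ=9/4; S=-1+37/12·τ+0·τ²+-13/108·τ³=1169/256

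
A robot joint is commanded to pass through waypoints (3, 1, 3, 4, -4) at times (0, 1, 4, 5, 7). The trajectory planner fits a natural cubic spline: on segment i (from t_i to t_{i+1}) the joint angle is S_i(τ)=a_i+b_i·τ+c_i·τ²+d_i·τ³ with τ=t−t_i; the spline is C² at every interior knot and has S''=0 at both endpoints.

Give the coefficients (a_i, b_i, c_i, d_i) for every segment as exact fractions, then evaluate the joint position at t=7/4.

  seg 0: a=3 b=-2245/966 c=0 d=313/966
  seg 1: a=1 b=-653/483 c=313/322 d=-289/2898
  seg 2: a=3 b=1727/966 c=12/161 d=-119/138
  seg 3: a=4 b=-314/483 c=-809/322 d=809/1932
S(7/4) = 10113/20608

Δ: Δ0=-2, Δ1=2/3, Δ2=1, Δ3=-4
row 1: diag=8, rhs=16; c'=3/8, d'=2
row 2: denom=8−3·3/8=55/8; d'=(2−3·2)/(55/8)=-32/55
row 3: denom=6−1·8/55=322/55; d'=(-30−1·-32/55)/(322/55)=-809/161
back: M3=-809/161
back: M2=-32/55−8/55·-809/161=24/161
back: M1=2−3/8·24/161=313/161
M: M0=0, M1=313/161, M2=24/161, M3=-809/161, M4=0
seg 0: a=3, c=M0/2=0, d=(M1−M0)/(6·1)=313/966, b=Δ0−h0·(2M0+M1)/6=-2245/966
seg 1: a=1, c=M1/2=313/322, d=(M2−M1)/(6·3)=-289/2898, b=Δ1−h1·(2M1+M2)/6=-653/483
seg 2: a=3, c=M2/2=12/161, d=(M3−M2)/(6·1)=-119/138, b=Δ2−h2·(2M2+M3)/6=1727/966
seg 3: a=4, c=M3/2=-809/322, d=(M4−M3)/(6·2)=809/1932, b=Δ3−h3·(2M3+M4)/6=-314/483
t_q=7/4 → seg 1, τ=3/4; S=1+-653/483·τ+313/322·τ²+-289/2898·τ³=10113/20608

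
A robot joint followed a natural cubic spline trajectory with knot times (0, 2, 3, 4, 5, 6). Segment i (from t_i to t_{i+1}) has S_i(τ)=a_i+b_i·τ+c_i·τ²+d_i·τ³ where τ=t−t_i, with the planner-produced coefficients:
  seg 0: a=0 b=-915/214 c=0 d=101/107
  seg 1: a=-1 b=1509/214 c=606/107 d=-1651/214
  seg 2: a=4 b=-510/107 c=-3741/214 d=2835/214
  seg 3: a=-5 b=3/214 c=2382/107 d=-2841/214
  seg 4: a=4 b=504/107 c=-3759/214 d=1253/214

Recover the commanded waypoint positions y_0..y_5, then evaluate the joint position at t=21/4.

y_0 = S_0(0) = a_0 = 0
y_1 = S_1(0) = a_1 = -1
y_2 = S_2(0) = a_2 = 4
y_3 = S_3(0) = a_3 = -5
y_4 = S_4(0) = a_4 = 4
y_5 = S_4(1) = -3
t_q=21/4 is in segment 4 (τ=1/4); S_4(τ)=57129/13696

y_0=0 y_1=-1 y_2=4 y_3=-5 y_4=4 y_5=-3
S(21/4) = 57129/13696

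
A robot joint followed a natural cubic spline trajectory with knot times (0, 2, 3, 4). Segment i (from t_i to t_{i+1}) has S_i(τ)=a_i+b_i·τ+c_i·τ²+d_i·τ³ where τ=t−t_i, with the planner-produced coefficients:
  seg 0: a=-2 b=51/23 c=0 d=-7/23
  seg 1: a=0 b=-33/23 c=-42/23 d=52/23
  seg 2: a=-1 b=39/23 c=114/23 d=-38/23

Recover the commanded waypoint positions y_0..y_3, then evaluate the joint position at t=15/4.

y_0 = S_0(0) = a_0 = -2
y_1 = S_1(0) = a_1 = 0
y_2 = S_2(0) = a_2 = -1
y_3 = S_2(1) = 4
t_q=15/4 is in segment 2 (τ=3/4); S_2(τ)=1739/736

y_0=-2 y_1=0 y_2=-1 y_3=4
S(15/4) = 1739/736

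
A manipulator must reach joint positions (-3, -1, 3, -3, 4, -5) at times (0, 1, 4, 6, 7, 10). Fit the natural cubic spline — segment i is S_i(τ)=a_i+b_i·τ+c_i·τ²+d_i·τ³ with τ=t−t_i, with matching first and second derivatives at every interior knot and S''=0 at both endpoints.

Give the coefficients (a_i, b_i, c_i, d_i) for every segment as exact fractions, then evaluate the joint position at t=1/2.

  seg 0: a=-3 b=5303/3081 c=0 d=859/3081
  seg 1: a=-1 b=7880/3081 c=859/1027 d=-11503/27729
  seg 2: a=3 b=-859/237 c=-8926/3081 d=1648/1027
  seg 3: a=-3 b=12457/3081 c=20738/3081 d=-3876/1027
  seg 4: a=4 b=19049/3081 c=-14146/3081 d=14146/27729
S(1/2) = -17291/8216

Δ: Δ0=2, Δ1=4/3, Δ2=-3, Δ3=7, Δ4=-3
row 1: diag=8, rhs=-4; c'=3/8, d'=-1/2
row 2: denom=10−3·3/8=71/8; d'=(-26−3·-1/2)/(71/8)=-196/71
row 3: denom=6−2·16/71=394/71; d'=(60−2·-196/71)/(394/71)=2326/197
row 4: denom=8−1·71/394=3081/394; d'=(-60−1·2326/197)/(3081/394)=-28292/3081
back: M4=-28292/3081
back: M3=2326/197−71/394·-28292/3081=41476/3081
back: M2=-196/71−16/71·41476/3081=-17852/3081
back: M1=-1/2−3/8·-17852/3081=1718/1027
M: M0=0, M1=1718/1027, M2=-17852/3081, M3=41476/3081, M4=-28292/3081, M5=0
seg 0: a=-3, c=M0/2=0, d=(M1−M0)/(6·1)=859/3081, b=Δ0−h0·(2M0+M1)/6=5303/3081
seg 1: a=-1, c=M1/2=859/1027, d=(M2−M1)/(6·3)=-11503/27729, b=Δ1−h1·(2M1+M2)/6=7880/3081
seg 2: a=3, c=M2/2=-8926/3081, d=(M3−M2)/(6·2)=1648/1027, b=Δ2−h2·(2M2+M3)/6=-859/237
seg 3: a=-3, c=M3/2=20738/3081, d=(M4−M3)/(6·1)=-3876/1027, b=Δ3−h3·(2M3+M4)/6=12457/3081
seg 4: a=4, c=M4/2=-14146/3081, d=(M5−M4)/(6·3)=14146/27729, b=Δ4−h4·(2M4+M5)/6=19049/3081
t_q=1/2 → seg 0, τ=1/2; S=-3+5303/3081·τ+0·τ²+859/3081·τ³=-17291/8216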